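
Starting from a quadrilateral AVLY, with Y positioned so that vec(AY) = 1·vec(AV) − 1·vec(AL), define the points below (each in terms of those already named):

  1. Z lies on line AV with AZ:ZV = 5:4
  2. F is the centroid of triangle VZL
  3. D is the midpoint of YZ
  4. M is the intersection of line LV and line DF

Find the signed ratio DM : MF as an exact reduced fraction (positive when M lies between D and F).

DM:MF = -39/8

Work in coordinates with A = (0, 0), V = (1, 0), L = (0, 1), Y = (1, -1).
1. Z lies on line AV with AZ:ZV = 5:4 ⇒ Z = (5/9, 0)
2. F is the centroid of triangle VZL ⇒ F = (14/27, 1/3)
3. D is the midpoint of YZ ⇒ D = (7/9, -1/2)
4. M is the intersection of line LV and line DF ⇒ M = (14/31, 17/31)
M = D + t·(F−D) with t = 39/31, so DM:MF = t:(1−t) = 39/31:-8/31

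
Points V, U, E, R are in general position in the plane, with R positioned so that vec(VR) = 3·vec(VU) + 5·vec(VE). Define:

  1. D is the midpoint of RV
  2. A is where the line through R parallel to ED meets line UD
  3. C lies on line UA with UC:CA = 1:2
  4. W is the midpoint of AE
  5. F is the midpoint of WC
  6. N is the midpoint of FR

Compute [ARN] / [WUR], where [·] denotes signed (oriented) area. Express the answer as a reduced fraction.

Work in coordinates with V = (0, 0), U = (1, 0), E = (0, 1), R = (3, 5).
1. D is the midpoint of RV ⇒ D = (3/2, 5/2)
2. A is where the line through R parallel to ED meets line UD ⇒ A = (7/4, 15/4)
3. C lies on line UA with UC:CA = 1:2 ⇒ C = (5/4, 5/4)
4. W is the midpoint of AE ⇒ W = (7/8, 19/8)
5. F is the midpoint of WC ⇒ F = (17/16, 29/16)
6. N is the midpoint of FR ⇒ N = (65/32, 109/32)
2·[ARN] = -25/32, 2·[WUR] = 43/8
[ARN]:[WUR] = -25/32:43/8 = -25/172

[ARN]:[WUR] = -25/172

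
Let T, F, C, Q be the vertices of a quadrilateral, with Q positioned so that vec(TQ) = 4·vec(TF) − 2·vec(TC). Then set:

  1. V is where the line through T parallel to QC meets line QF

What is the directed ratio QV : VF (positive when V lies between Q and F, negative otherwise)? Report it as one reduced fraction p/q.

QV:VF = -4/3

Work in coordinates with T = (0, 0), F = (1, 0), C = (0, 1), Q = (4, -2).
1. V is where the line through T parallel to QC meets line QF ⇒ V = (-8, 6)
V = Q + t·(F−Q) with t = 4, so QV:VF = t:(1−t) = 4:-3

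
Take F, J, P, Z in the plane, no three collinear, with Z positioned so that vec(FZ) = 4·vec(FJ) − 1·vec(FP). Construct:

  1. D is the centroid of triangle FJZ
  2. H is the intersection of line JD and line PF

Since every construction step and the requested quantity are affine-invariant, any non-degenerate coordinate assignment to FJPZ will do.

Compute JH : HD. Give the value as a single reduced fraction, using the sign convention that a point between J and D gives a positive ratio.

Set F = (0, 0), J = (1, 0), P = (0, 1), Z = (4, -1); any affine frame gives the same invariant.
1. D is the centroid of triangle FJZ ⇒ D = (5/3, -1/3)
2. H is the intersection of line JD and line PF ⇒ H = (0, 1/2)
H = J + t·(D−J) with t = -3/2, so JH:HD = t:(1−t) = -3/2:5/2

JH:HD = -3/5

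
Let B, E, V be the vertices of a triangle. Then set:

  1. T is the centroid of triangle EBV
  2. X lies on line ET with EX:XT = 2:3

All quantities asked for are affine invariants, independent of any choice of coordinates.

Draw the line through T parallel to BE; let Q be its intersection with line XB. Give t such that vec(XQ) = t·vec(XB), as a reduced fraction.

t = -3/2

Assign B = (0, 0), E = (1, 0), V = (0, 1) — the answer is frame-independent, so this choice is without loss of generality.
1. T is the centroid of triangle EBV ⇒ T = (1/3, 1/3)
2. X lies on line ET with EX:XT = 2:3 ⇒ X = (11/15, 2/15)
through T parallel to BE: direction (1, 0); meets XB at Q = (11/6, 1/3)
Q = X + t·(B−X) with t = -3/2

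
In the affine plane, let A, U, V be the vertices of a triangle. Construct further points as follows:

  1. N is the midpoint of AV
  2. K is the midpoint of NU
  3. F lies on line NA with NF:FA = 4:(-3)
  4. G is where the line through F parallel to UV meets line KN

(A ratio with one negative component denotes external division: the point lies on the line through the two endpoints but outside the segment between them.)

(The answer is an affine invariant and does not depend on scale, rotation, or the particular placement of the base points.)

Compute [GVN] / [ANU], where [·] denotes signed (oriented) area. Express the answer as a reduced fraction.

Work in coordinates with A = (0, 0), U = (1, 0), V = (0, 1).
1. N is the midpoint of AV ⇒ N = (0, 1/2)
2. K is the midpoint of NU ⇒ K = (1/2, 1/4)
3. F lies on line NA with NF:FA = 4:(-3) ⇒ F = (0, -3/2)
4. G is where the line through F parallel to UV meets line KN ⇒ G = (-4, 5/2)
2·[GVN] = -2, 2·[ANU] = -1/2
[GVN]:[ANU] = -2:-1/2 = 4

[GVN]:[ANU] = 4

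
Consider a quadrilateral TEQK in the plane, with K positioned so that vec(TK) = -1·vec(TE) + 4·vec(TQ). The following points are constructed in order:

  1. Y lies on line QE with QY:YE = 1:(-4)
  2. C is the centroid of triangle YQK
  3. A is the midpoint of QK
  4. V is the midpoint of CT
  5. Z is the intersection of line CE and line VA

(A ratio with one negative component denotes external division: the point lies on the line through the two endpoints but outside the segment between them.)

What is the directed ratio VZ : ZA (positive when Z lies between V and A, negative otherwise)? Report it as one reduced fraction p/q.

Set T = (0, 0), E = (1, 0), Q = (0, 1), K = (-1, 4); any affine frame gives the same invariant.
1. Y lies on line QE with QY:YE = 1:(-4) ⇒ Y = (-1/3, 4/3)
2. C is the centroid of triangle YQK ⇒ C = (-4/9, 19/9)
3. A is the midpoint of QK ⇒ A = (-1/2, 5/2)
4. V is the midpoint of CT ⇒ V = (-2/9, 19/18)
5. Z is the intersection of line CE and line VA ⇒ Z = (-203/486, 1007/486)
Z = V + t·(A−V) with t = 19/27, so VZ:ZA = t:(1−t) = 19/27:8/27

VZ:ZA = 19/8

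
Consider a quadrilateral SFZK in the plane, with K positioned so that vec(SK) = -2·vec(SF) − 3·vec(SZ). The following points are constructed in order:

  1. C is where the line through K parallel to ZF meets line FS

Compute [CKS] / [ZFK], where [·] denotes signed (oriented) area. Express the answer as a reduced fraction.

[CKS]:[ZFK] = -5/2

Assign S = (0, 0), F = (1, 0), Z = (0, 1), K = (-2, -3) — the answer is frame-independent, so this choice is without loss of generality.
1. C is where the line through K parallel to ZF meets line FS ⇒ C = (-5, 0)
2·[CKS] = 15, 2·[ZFK] = -6
[CKS]:[ZFK] = 15:-6 = -5/2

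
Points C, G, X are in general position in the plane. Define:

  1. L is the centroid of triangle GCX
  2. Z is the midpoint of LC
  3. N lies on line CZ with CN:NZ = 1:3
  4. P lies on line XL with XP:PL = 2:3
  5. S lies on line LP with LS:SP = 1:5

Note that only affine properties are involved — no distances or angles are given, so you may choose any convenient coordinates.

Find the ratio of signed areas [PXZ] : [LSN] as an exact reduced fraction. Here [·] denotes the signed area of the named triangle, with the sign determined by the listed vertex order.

Set C = (0, 0), G = (1, 0), X = (0, 1); any affine frame gives the same invariant.
1. L is the centroid of triangle GCX ⇒ L = (1/3, 1/3)
2. Z is the midpoint of LC ⇒ Z = (1/6, 1/6)
3. N lies on line CZ with CN:NZ = 1:3 ⇒ N = (1/24, 1/24)
4. P lies on line XL with XP:PL = 2:3 ⇒ P = (2/15, 11/15)
5. S lies on line LP with LS:SP = 1:5 ⇒ S = (3/10, 2/5)
2·[PXZ] = 1/15, 2·[LSN] = 7/240
[PXZ]:[LSN] = 1/15:7/240 = 16/7

[PXZ]:[LSN] = 16/7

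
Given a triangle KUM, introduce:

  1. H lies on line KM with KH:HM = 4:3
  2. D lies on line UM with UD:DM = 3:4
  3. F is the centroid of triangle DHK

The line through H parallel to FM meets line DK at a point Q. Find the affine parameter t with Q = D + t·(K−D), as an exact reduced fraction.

Work in coordinates with K = (0, 0), U = (1, 0), M = (0, 1).
1. H lies on line KM with KH:HM = 4:3 ⇒ H = (0, 4/7)
2. D lies on line UM with UD:DM = 3:4 ⇒ D = (4/7, 3/7)
3. F is the centroid of triangle DHK ⇒ F = (4/21, 1/3)
through H parallel to FM: direction (-4/21, 2/3); meets DK at Q = (16/119, 12/119)
Q = D + t·(K−D) with t = 13/17

t = 13/17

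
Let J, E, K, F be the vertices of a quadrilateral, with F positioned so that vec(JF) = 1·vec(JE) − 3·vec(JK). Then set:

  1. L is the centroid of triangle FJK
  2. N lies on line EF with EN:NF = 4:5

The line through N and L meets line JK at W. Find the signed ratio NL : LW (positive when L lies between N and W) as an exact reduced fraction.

NL:LW = 2

Set J = (0, 0), E = (1, 0), K = (0, 1), F = (1, -3); any affine frame gives the same invariant.
1. L is the centroid of triangle FJK ⇒ L = (1/3, -2/3)
2. N lies on line EF with EN:NF = 4:5 ⇒ N = (1, -4/3)
line NL meets JK at W = (0, -1/3)
L = N + t·(W−N) with t = 2/3, so NL:LW = 2/3:1/3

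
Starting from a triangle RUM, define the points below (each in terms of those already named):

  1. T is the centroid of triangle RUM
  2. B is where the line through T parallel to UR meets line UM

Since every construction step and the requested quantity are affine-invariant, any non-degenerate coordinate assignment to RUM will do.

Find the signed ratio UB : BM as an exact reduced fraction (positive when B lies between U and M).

Choose coordinates R = (0, 0), U = (1, 0), M = (0, 1).
1. T is the centroid of triangle RUM ⇒ T = (1/3, 1/3)
2. B is where the line through T parallel to UR meets line UM ⇒ B = (2/3, 1/3)
B = U + t·(M−U) with t = 1/3, so UB:BM = t:(1−t) = 1/3:2/3

UB:BM = 1/2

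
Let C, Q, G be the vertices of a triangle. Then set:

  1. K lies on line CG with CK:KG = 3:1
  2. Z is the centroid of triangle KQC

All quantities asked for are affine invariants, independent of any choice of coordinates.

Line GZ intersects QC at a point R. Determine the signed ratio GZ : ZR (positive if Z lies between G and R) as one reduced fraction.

Work in coordinates with C = (0, 0), Q = (1, 0), G = (0, 1).
1. K lies on line CG with CK:KG = 3:1 ⇒ K = (0, 3/4)
2. Z is the centroid of triangle KQC ⇒ Z = (1/3, 1/4)
line GZ meets QC at R = (4/9, 0)
Z = G + t·(R−G) with t = 3/4, so GZ:ZR = 3/4:1/4

GZ:ZR = 3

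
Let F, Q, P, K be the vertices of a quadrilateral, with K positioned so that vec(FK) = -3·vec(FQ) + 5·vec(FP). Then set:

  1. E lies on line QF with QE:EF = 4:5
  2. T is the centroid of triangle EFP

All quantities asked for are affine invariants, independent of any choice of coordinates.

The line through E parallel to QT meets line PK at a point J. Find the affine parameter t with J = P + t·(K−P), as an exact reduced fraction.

t = -17/61

Set F = (0, 0), Q = (1, 0), P = (0, 1), K = (-3, 5); any affine frame gives the same invariant.
1. E lies on line QF with QE:EF = 4:5 ⇒ E = (5/9, 0)
2. T is the centroid of triangle EFP ⇒ T = (5/27, 1/3)
through E parallel to QT: direction (-22/27, 1/3); meets PK at J = (51/61, -7/61)
J = P + t·(K−P) with t = -17/61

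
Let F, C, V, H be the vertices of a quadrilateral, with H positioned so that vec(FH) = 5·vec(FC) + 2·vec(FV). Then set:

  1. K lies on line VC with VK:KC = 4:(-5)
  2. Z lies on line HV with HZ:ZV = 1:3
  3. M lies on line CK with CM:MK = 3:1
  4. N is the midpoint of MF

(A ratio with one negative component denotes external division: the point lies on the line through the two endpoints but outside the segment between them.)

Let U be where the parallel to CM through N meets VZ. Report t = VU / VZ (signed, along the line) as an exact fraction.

Work in coordinates with F = (0, 0), C = (1, 0), V = (0, 1), H = (5, 2).
1. K lies on line VC with VK:KC = 4:(-5) ⇒ K = (-4, 5)
2. Z lies on line HV with HZ:ZV = 1:3 ⇒ Z = (15/4, 7/4)
3. M lies on line CK with CM:MK = 3:1 ⇒ M = (-11/4, 15/4)
4. N is the midpoint of MF ⇒ N = (-11/8, 15/8)
through N parallel to CM: direction (-15/4, 15/4); meets VZ at U = (-5/12, 11/12)
U = V + t·(Z−V) with t = -1/9

t = -1/9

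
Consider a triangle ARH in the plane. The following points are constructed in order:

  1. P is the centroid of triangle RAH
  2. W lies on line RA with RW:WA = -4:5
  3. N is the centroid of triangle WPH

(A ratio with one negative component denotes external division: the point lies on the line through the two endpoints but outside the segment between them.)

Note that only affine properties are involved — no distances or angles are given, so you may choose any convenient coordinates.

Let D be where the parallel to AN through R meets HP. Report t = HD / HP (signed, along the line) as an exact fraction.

t = 5/3

Assign A = (0, 0), R = (1, 0), H = (0, 1) — the answer is frame-independent, so this choice is without loss of generality.
1. P is the centroid of triangle RAH ⇒ P = (1/3, 1/3)
2. W lies on line RA with RW:WA = -4:5 ⇒ W = (5, 0)
3. N is the centroid of triangle WPH ⇒ N = (16/9, 4/9)
through R parallel to AN: direction (16/9, 4/9); meets HP at D = (5/9, -1/9)
D = H + t·(P−H) with t = 5/3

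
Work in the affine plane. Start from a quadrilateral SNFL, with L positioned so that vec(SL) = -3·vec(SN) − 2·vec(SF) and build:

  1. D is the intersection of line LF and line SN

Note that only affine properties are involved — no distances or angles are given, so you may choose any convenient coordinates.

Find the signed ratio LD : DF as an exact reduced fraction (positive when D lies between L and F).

LD:DF = 2

Work in coordinates with S = (0, 0), N = (1, 0), F = (0, 1), L = (-3, -2).
1. D is the intersection of line LF and line SN ⇒ D = (-1, 0)
D = L + t·(F−L) with t = 2/3, so LD:DF = t:(1−t) = 2/3:1/3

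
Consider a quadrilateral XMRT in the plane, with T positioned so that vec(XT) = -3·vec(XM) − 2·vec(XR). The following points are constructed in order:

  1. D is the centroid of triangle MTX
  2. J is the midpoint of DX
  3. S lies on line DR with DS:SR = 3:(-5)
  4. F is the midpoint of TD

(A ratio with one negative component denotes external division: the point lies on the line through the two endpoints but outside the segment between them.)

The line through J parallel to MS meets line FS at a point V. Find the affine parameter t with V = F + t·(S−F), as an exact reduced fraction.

Choose coordinates X = (0, 0), M = (1, 0), R = (0, 1), T = (-3, -2).
1. D is the centroid of triangle MTX ⇒ D = (-2/3, -2/3)
2. J is the midpoint of DX ⇒ J = (-1/3, -1/3)
3. S lies on line DR with DS:SR = 3:(-5) ⇒ S = (-5/3, -19/6)
4. F is the midpoint of TD ⇒ F = (-11/6, -4/3)
through J parallel to MS: direction (-8/3, -19/6); meets FS at V = (-23/13, -53/26)
V = F + t·(S−F) with t = 5/13

t = 5/13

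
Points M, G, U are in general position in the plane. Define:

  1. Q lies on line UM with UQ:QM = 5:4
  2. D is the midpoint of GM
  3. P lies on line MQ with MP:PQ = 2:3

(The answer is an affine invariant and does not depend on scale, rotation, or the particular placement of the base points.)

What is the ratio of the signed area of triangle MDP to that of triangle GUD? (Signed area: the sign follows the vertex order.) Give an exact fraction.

Work in coordinates with M = (0, 0), G = (1, 0), U = (0, 1).
1. Q lies on line UM with UQ:QM = 5:4 ⇒ Q = (0, 4/9)
2. D is the midpoint of GM ⇒ D = (1/2, 0)
3. P lies on line MQ with MP:PQ = 2:3 ⇒ P = (0, 8/45)
2·[MDP] = 4/45, 2·[GUD] = 1/2
[MDP]:[GUD] = 4/45:1/2 = 8/45

[MDP]:[GUD] = 8/45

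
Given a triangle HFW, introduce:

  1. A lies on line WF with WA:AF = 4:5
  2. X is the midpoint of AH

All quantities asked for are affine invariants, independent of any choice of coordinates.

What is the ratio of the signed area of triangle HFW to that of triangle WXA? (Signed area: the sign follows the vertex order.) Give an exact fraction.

Work in coordinates with H = (0, 0), F = (1, 0), W = (0, 1).
1. A lies on line WF with WA:AF = 4:5 ⇒ A = (4/9, 5/9)
2. X is the midpoint of AH ⇒ X = (2/9, 5/18)
2·[HFW] = 1, 2·[WXA] = 2/9
[HFW]:[WXA] = 1:2/9 = 9/2

[HFW]:[WXA] = 9/2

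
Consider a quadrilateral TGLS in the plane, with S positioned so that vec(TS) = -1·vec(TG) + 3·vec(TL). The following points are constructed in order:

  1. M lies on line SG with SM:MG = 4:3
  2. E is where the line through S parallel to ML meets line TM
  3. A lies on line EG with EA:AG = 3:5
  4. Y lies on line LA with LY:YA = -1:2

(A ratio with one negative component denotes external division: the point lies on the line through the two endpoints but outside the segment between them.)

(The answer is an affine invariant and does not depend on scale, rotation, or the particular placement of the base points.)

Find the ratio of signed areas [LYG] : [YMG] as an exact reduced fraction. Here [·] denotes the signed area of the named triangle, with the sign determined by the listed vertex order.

Choose coordinates T = (0, 0), G = (1, 0), L = (0, 1), S = (-1, 3).
1. M lies on line SG with SM:MG = 4:3 ⇒ M = (1/7, 9/7)
2. E is where the line through S parallel to ML meets line TM ⇒ E = (5/7, 45/7)
3. A lies on line EG with EA:AG = 3:5 ⇒ A = (23/28, 225/56)
4. Y lies on line LA with LY:YA = -1:2 ⇒ Y = (-23/28, -113/56)
2·[LYG] = 215/56, 2·[YMG] = -57/14
[LYG]:[YMG] = 215/56:-57/14 = -215/228

[LYG]:[YMG] = -215/228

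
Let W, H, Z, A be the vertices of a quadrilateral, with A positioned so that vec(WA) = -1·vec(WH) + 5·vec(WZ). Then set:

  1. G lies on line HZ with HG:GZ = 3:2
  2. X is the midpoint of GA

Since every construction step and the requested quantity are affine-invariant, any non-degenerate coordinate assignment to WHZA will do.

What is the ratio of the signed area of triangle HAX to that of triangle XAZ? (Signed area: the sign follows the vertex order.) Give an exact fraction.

[HAX]:[XAZ] = 3/2

Assign W = (0, 0), H = (1, 0), Z = (0, 1), A = (-1, 5) — the answer is frame-independent, so this choice is without loss of generality.
1. G lies on line HZ with HG:GZ = 3:2 ⇒ G = (2/5, 3/5)
2. X is the midpoint of GA ⇒ X = (-3/10, 14/5)
2·[HAX] = 9/10, 2·[XAZ] = 3/5
[HAX]:[XAZ] = 9/10:3/5 = 3/2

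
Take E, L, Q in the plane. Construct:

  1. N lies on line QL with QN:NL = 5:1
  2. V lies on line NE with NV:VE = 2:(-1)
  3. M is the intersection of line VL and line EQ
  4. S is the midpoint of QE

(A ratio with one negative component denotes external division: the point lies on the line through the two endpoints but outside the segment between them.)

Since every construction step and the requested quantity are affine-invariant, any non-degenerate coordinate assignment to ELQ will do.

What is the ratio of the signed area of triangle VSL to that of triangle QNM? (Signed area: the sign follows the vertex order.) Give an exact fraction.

[VSL]:[QNM] = 143/120

Choose coordinates E = (0, 0), L = (1, 0), Q = (0, 1).
1. N lies on line QL with QN:NL = 5:1 ⇒ N = (5/6, 1/6)
2. V lies on line NE with NV:VE = 2:(-1) ⇒ V = (-5/6, -1/6)
3. M is the intersection of line VL and line EQ ⇒ M = (0, -1/11)
4. S is the midpoint of QE ⇒ S = (0, 1/2)
2·[VSL] = -13/12, 2·[QNM] = -10/11
[VSL]:[QNM] = -13/12:-10/11 = 143/120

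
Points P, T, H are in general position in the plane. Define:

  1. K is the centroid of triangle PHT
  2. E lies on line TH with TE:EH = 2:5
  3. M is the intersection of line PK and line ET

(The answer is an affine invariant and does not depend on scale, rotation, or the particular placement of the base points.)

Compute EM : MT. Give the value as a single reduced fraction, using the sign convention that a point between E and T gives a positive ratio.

Assign P = (0, 0), T = (1, 0), H = (0, 1) — the answer is frame-independent, so this choice is without loss of generality.
1. K is the centroid of triangle PHT ⇒ K = (1/3, 1/3)
2. E lies on line TH with TE:EH = 2:5 ⇒ E = (5/7, 2/7)
3. M is the intersection of line PK and line ET ⇒ M = (1/2, 1/2)
M = E + t·(T−E) with t = -3/4, so EM:MT = t:(1−t) = -3/4:7/4

EM:MT = -3/7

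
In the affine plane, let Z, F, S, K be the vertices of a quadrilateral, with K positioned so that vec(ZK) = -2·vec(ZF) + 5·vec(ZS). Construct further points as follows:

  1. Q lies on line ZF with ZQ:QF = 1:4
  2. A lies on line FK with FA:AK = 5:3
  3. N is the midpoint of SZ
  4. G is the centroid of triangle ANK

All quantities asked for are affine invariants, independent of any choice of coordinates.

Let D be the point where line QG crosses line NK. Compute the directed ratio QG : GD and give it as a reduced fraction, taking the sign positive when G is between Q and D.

Work in coordinates with Z = (0, 0), F = (1, 0), S = (0, 1), K = (-2, 5).
1. Q lies on line ZF with ZQ:QF = 1:4 ⇒ Q = (1/5, 0)
2. A lies on line FK with FA:AK = 5:3 ⇒ A = (-7/8, 25/8)
3. N is the midpoint of SZ ⇒ N = (0, 1/2)
4. G is the centroid of triangle ANK ⇒ G = (-23/24, 23/8)
line QG meets NK at D = (-2/129, 23/43)
G = Q + t·(D−Q) with t = 43/8, so QG:GD = 43/8:-35/8

QG:GD = -43/35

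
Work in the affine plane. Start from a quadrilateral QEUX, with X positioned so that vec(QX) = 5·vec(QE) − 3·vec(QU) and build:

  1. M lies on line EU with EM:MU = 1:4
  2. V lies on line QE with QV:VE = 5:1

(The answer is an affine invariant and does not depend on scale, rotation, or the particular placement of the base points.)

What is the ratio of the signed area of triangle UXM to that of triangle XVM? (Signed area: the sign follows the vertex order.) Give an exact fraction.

Set Q = (0, 0), E = (1, 0), U = (0, 1), X = (5, -3); any affine frame gives the same invariant.
1. M lies on line EU with EM:MU = 1:4 ⇒ M = (4/5, 1/5)
2. V lies on line QE with QV:VE = 5:1 ⇒ V = (5/6, 0)
2·[UXM] = -4/5, 2·[XVM] = -11/15
[UXM]:[XVM] = -4/5:-11/15 = 12/11

[UXM]:[XVM] = 12/11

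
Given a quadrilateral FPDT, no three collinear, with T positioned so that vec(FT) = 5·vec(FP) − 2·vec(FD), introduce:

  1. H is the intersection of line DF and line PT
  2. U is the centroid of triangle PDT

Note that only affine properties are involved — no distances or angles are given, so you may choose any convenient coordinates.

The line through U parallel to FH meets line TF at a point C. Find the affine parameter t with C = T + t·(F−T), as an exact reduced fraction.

Set F = (0, 0), P = (1, 0), D = (0, 1), T = (5, -2); any affine frame gives the same invariant.
1. H is the intersection of line DF and line PT ⇒ H = (0, 1/2)
2. U is the centroid of triangle PDT ⇒ U = (2, -1/3)
through U parallel to FH: direction (0, 1/2); meets TF at C = (2, -4/5)
C = T + t·(F−T) with t = 3/5

t = 3/5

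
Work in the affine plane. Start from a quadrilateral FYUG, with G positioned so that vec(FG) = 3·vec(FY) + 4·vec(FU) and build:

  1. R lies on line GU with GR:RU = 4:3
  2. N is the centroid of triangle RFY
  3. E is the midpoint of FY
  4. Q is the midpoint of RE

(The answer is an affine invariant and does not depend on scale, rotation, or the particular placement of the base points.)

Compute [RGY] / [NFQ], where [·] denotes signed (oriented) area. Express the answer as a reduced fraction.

[RGY]:[NFQ] = 18

Assign F = (0, 0), Y = (1, 0), U = (0, 1), G = (3, 4) — the answer is frame-independent, so this choice is without loss of generality.
1. R lies on line GU with GR:RU = 4:3 ⇒ R = (9/7, 16/7)
2. N is the centroid of triangle RFY ⇒ N = (16/21, 16/21)
3. E is the midpoint of FY ⇒ E = (1/2, 0)
4. Q is the midpoint of RE ⇒ Q = (25/28, 8/7)
2·[RGY] = -24/7, 2·[NFQ] = -4/21
[RGY]:[NFQ] = -24/7:-4/21 = 18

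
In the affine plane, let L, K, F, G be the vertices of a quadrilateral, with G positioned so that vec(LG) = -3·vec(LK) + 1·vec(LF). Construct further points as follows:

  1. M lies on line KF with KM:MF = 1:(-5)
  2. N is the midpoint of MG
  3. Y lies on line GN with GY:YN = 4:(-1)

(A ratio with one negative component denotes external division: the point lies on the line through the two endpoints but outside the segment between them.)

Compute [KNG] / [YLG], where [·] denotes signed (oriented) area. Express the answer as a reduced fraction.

Work in coordinates with L = (0, 0), K = (1, 0), F = (0, 1), G = (-3, 1).
1. M lies on line KF with KM:MF = 1:(-5) ⇒ M = (5/4, -1/4)
2. N is the midpoint of MG ⇒ N = (-7/8, 3/8)
3. Y lies on line GN with GY:YN = 4:(-1) ⇒ Y = (-1/6, 1/6)
2·[KNG] = -3/8, 2·[YLG] = -1/3
[KNG]:[YLG] = -3/8:-1/3 = 9/8

[KNG]:[YLG] = 9/8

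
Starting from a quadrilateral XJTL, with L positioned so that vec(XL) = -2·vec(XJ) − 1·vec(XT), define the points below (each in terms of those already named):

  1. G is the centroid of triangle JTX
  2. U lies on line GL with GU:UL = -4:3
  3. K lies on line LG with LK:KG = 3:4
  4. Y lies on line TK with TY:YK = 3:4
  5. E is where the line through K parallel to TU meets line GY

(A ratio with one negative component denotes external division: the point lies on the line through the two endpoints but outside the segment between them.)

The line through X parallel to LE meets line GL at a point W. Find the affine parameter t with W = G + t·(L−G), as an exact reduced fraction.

Work in coordinates with X = (0, 0), J = (1, 0), T = (0, 1), L = (-2, -1).
1. G is the centroid of triangle JTX ⇒ G = (1/3, 1/3)
2. U lies on line GL with GU:UL = -4:3 ⇒ U = (-9, -5)
3. K lies on line LG with LK:KG = 3:4 ⇒ K = (-1, -3/7)
4. Y lies on line TK with TY:YK = 3:4 ⇒ Y = (-3/7, 19/49)
5. E is where the line through K parallel to TU meets line GY ⇒ E = (5/31, 75/217)
through X parallel to LE: direction (67/31, 292/217); meets GL at W = (67/24, 73/42)
W = G + t·(L−G) with t = -59/56

t = -59/56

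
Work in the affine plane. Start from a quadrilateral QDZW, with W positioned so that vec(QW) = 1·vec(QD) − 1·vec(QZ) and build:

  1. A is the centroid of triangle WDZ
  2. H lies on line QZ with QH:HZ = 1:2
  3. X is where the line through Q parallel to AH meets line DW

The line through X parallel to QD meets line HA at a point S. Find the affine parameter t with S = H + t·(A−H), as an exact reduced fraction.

t = 5/2

Work in coordinates with Q = (0, 0), D = (1, 0), Z = (0, 1), W = (1, -1).
1. A is the centroid of triangle WDZ ⇒ A = (2/3, 0)
2. H lies on line QZ with QH:HZ = 1:2 ⇒ H = (0, 1/3)
3. X is where the line through Q parallel to AH meets line DW ⇒ X = (1, -1/2)
through X parallel to QD: direction (1, 0); meets HA at S = (5/3, -1/2)
S = H + t·(A−H) with t = 5/2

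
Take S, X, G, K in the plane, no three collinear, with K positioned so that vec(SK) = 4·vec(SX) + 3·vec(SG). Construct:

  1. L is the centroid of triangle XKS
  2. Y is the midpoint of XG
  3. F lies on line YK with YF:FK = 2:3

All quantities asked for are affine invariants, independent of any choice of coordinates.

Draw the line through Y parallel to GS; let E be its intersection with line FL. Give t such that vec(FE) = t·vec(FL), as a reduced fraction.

Assign S = (0, 0), X = (1, 0), G = (0, 1), K = (4, 3) — the answer is frame-independent, so this choice is without loss of generality.
1. L is the centroid of triangle XKS ⇒ L = (5/3, 1)
2. Y is the midpoint of XG ⇒ Y = (1/2, 1/2)
3. F lies on line YK with YF:FK = 2:3 ⇒ F = (19/10, 3/2)
through Y parallel to GS: direction (0, -1); meets FL at E = (1/2, -3/2)
E = F + t·(L−F) with t = 6

t = 6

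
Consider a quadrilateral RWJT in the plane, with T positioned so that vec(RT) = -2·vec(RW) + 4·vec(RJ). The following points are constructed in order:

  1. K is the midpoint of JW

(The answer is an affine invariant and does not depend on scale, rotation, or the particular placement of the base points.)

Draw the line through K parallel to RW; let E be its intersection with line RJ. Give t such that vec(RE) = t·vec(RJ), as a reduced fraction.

Choose coordinates R = (0, 0), W = (1, 0), J = (0, 1), T = (-2, 4).
1. K is the midpoint of JW ⇒ K = (1/2, 1/2)
through K parallel to RW: direction (1, 0); meets RJ at E = (0, 1/2)
E = R + t·(J−R) with t = 1/2

t = 1/2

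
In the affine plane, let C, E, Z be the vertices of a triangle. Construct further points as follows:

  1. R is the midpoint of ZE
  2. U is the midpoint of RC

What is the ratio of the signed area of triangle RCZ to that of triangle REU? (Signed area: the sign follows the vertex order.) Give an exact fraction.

[RCZ]:[REU] = 2

Work in coordinates with C = (0, 0), E = (1, 0), Z = (0, 1).
1. R is the midpoint of ZE ⇒ R = (1/2, 1/2)
2. U is the midpoint of RC ⇒ U = (1/4, 1/4)
2·[RCZ] = -1/2, 2·[REU] = -1/4
[RCZ]:[REU] = -1/2:-1/4 = 2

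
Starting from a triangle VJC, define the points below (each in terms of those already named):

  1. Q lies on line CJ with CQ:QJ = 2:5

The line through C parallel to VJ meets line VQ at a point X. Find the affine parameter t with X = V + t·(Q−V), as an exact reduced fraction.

Work in coordinates with V = (0, 0), J = (1, 0), C = (0, 1).
1. Q lies on line CJ with CQ:QJ = 2:5 ⇒ Q = (2/7, 5/7)
through C parallel to VJ: direction (1, 0); meets VQ at X = (2/5, 1)
X = V + t·(Q−V) with t = 7/5

t = 7/5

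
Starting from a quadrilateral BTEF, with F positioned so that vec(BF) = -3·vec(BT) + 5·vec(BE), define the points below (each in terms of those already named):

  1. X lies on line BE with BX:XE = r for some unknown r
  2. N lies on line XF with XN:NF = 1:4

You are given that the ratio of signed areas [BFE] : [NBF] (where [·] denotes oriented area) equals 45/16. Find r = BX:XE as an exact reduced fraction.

Set B = (0, 0), T = (1, 0), E = (0, 1), F = (-3, 5); any affine frame gives the same invariant.
1. With BX:XE = r, write λ = r/(r+1) so X = B + λ·(E−B); X is affine-linear in λ
2. N lies on line XF with XN:NF = 1:4 ⇒ N is an affine combination of earlier points and hence also affine-linear in λ
Every point depending on X is an affine combination of X and λ-independent points, so each such coordinate is linear in λ; the λ² term in each signed area is a multiple of (E−B)×(E−B) = 0, so 2·[BFE] and 2·[NBF] are each linear in λ. Evaluating at λ=0 and λ=1:
  2·[BFE] = -3,   2·[NBF] = -12/5·λ
So [BFE]:[NBF] = (-3) / (-12/5·λ). Setting this equal to 45/16:
  -3 = 45/16·(-12/5·λ)  ⇒  λ = 4/9
Then r = λ/(1−λ) = (4/9)/(5/9) = 4/5. Check: with r = 4/5, X = (0, 4/9) and [BFE]:[NBF] = 45/16 as required.

r = 4/5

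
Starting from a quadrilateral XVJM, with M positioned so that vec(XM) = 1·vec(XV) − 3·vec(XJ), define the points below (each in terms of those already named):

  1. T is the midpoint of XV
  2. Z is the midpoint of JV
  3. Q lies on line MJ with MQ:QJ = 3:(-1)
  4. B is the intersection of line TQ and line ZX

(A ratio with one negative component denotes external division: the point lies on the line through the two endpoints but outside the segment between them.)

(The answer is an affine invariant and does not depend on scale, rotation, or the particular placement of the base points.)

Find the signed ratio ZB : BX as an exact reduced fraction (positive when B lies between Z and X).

ZB:BX = 1/3

Choose coordinates X = (0, 0), V = (1, 0), J = (0, 1), M = (1, -3).
1. T is the midpoint of XV ⇒ T = (1/2, 0)
2. Z is the midpoint of JV ⇒ Z = (1/2, 1/2)
3. Q lies on line MJ with MQ:QJ = 3:(-1) ⇒ Q = (-1/2, 3)
4. B is the intersection of line TQ and line ZX ⇒ B = (3/8, 3/8)
B = Z + t·(X−Z) with t = 1/4, so ZB:BX = t:(1−t) = 1/4:3/4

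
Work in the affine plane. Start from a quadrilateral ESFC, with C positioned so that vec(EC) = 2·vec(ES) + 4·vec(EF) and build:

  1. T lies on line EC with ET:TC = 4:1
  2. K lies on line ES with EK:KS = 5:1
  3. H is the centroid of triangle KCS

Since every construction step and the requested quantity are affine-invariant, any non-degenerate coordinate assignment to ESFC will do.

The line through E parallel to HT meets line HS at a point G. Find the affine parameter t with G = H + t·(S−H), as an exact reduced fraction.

Work in coordinates with E = (0, 0), S = (1, 0), F = (0, 1), C = (2, 4).
1. T lies on line EC with ET:TC = 4:1 ⇒ T = (8/5, 16/5)
2. K lies on line ES with EK:KS = 5:1 ⇒ K = (5/6, 0)
3. H is the centroid of triangle KCS ⇒ H = (23/18, 4/3)
through E parallel to HT: direction (29/90, 28/15); meets HS at G = (-29/6, -28)
G = H + t·(S−H) with t = 22

t = 22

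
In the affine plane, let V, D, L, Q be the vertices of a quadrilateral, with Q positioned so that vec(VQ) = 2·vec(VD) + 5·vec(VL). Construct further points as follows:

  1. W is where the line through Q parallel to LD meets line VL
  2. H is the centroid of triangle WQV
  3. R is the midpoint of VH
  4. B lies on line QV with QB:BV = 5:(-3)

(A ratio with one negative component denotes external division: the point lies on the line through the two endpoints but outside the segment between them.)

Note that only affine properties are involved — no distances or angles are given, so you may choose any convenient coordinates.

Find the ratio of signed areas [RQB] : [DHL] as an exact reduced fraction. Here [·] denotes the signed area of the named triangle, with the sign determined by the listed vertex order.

Work in coordinates with V = (0, 0), D = (1, 0), L = (0, 1), Q = (2, 5).
1. W is where the line through Q parallel to LD meets line VL ⇒ W = (0, 7)
2. H is the centroid of triangle WQV ⇒ H = (2/3, 4)
3. R is the midpoint of VH ⇒ R = (1/3, 2)
4. B lies on line QV with QB:BV = 5:(-3) ⇒ B = (-3, -15/2)
2·[RQB] = -35/6, 2·[DHL] = 11/3
[RQB]:[DHL] = -35/6:11/3 = -35/22

[RQB]:[DHL] = -35/22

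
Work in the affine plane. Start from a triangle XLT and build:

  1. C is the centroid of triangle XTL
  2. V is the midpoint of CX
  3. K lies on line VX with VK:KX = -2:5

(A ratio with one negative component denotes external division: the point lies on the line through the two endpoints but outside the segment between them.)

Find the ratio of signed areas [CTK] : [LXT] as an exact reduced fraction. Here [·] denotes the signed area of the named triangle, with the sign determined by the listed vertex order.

Work in coordinates with X = (0, 0), L = (1, 0), T = (0, 1).
1. C is the centroid of triangle XTL ⇒ C = (1/3, 1/3)
2. V is the midpoint of CX ⇒ V = (1/6, 1/6)
3. K lies on line VX with VK:KX = -2:5 ⇒ K = (5/18, 5/18)
2·[CTK] = 1/18, 2·[LXT] = -1
[CTK]:[LXT] = 1/18:-1 = -1/18

[CTK]:[LXT] = -1/18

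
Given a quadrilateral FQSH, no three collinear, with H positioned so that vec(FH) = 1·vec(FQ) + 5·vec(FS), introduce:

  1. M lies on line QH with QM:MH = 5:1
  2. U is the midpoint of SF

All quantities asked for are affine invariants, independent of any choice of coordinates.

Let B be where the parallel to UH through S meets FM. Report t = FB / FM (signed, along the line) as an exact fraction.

t = -3

Work in coordinates with F = (0, 0), Q = (1, 0), S = (0, 1), H = (1, 5).
1. M lies on line QH with QM:MH = 5:1 ⇒ M = (1, 25/6)
2. U is the midpoint of SF ⇒ U = (0, 1/2)
through S parallel to UH: direction (1, 9/2); meets FM at B = (-3, -25/2)
B = F + t·(M−F) with t = -3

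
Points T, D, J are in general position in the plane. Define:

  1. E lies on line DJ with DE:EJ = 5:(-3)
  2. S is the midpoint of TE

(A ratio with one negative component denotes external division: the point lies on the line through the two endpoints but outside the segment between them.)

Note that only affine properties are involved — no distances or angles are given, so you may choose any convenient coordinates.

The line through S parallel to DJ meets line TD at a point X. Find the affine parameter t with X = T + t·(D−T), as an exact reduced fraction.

Assign T = (0, 0), D = (1, 0), J = (0, 1) — the answer is frame-independent, so this choice is without loss of generality.
1. E lies on line DJ with DE:EJ = 5:(-3) ⇒ E = (-3/2, 5/2)
2. S is the midpoint of TE ⇒ S = (-3/4, 5/4)
through S parallel to DJ: direction (-1, 1); meets TD at X = (1/2, 0)
X = T + t·(D−T) with t = 1/2

t = 1/2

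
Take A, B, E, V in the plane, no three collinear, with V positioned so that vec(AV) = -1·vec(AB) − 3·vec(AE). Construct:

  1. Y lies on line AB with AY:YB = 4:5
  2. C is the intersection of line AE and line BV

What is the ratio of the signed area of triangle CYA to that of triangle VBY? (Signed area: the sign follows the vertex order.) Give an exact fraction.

Choose coordinates A = (0, 0), B = (1, 0), E = (0, 1), V = (-1, -3).
1. Y lies on line AB with AY:YB = 4:5 ⇒ Y = (4/9, 0)
2. C is the intersection of line AE and line BV ⇒ C = (0, -3/2)
2·[CYA] = 2/3, 2·[VBY] = 5/3
[CYA]:[VBY] = 2/3:5/3 = 2/5

[CYA]:[VBY] = 2/5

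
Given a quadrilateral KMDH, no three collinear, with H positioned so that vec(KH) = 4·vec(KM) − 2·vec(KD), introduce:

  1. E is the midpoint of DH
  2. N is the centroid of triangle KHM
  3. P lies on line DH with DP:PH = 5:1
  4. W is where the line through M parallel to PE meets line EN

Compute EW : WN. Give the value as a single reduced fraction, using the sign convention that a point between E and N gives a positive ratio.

EW:WN = 3/2

Assign K = (0, 0), M = (1, 0), D = (0, 1), H = (4, -2) — the answer is frame-independent, so this choice is without loss of generality.
1. E is the midpoint of DH ⇒ E = (2, -1/2)
2. N is the centroid of triangle KHM ⇒ N = (5/3, -2/3)
3. P lies on line DH with DP:PH = 5:1 ⇒ P = (10/3, -3/2)
4. W is where the line through M parallel to PE meets line EN ⇒ W = (9/5, -3/5)
W = E + t·(N−E) with t = 3/5, so EW:WN = t:(1−t) = 3/5:2/5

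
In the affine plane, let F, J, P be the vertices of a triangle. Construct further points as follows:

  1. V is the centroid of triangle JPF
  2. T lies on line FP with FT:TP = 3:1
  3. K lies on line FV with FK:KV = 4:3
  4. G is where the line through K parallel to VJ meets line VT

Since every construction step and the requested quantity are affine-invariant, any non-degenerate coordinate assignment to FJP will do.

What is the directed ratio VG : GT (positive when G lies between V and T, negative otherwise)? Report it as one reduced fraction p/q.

Set F = (0, 0), J = (1, 0), P = (0, 1); any affine frame gives the same invariant.
1. V is the centroid of triangle JPF ⇒ V = (1/3, 1/3)
2. T lies on line FP with FT:TP = 3:1 ⇒ T = (0, 3/4)
3. K lies on line FV with FK:KV = 4:3 ⇒ K = (4/21, 4/21)
4. G is where the line through K parallel to VJ meets line VT ⇒ G = (13/21, -1/42)
G = V + t·(T−V) with t = -6/7, so VG:GT = t:(1−t) = -6/7:13/7

VG:GT = -6/13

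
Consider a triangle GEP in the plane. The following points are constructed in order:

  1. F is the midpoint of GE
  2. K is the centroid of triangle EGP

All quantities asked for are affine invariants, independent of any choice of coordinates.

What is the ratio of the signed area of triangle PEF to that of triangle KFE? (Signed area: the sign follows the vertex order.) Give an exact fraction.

Set G = (0, 0), E = (1, 0), P = (0, 1); any affine frame gives the same invariant.
1. F is the midpoint of GE ⇒ F = (1/2, 0)
2. K is the centroid of triangle EGP ⇒ K = (1/3, 1/3)
2·[PEF] = -1/2, 2·[KFE] = 1/6
[PEF]:[KFE] = -1/2:1/6 = -3

[PEF]:[KFE] = -3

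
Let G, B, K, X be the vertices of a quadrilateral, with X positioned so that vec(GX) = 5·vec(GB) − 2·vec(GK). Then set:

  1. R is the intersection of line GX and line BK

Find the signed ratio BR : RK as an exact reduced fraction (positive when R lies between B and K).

BR:RK = -2/5

Choose coordinates G = (0, 0), B = (1, 0), K = (0, 1), X = (5, -2).
1. R is the intersection of line GX and line BK ⇒ R = (5/3, -2/3)
R = B + t·(K−B) with t = -2/3, so BR:RK = t:(1−t) = -2/3:5/3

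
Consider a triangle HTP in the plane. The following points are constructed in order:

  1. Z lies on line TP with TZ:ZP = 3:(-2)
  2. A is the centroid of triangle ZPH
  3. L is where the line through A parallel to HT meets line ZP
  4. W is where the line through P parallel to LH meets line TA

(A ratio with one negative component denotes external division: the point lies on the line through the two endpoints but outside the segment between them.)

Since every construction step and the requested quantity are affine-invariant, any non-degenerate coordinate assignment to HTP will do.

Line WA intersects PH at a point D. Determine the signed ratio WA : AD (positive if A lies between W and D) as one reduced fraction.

Assign H = (0, 0), T = (1, 0), P = (0, 1) — the answer is frame-independent, so this choice is without loss of generality.
1. Z lies on line TP with TZ:ZP = 3:(-2) ⇒ Z = (-2, 3)
2. A is the centroid of triangle ZPH ⇒ A = (-2/3, 4/3)
3. L is where the line through A parallel to HT meets line ZP ⇒ L = (-1/3, 4/3)
4. W is where the line through P parallel to LH meets line TA ⇒ W = (1/16, 3/4)
line WA meets PH at D = (0, 4/5)
A = W + t·(D−W) with t = 35/3, so WA:AD = 35/3:-32/3

WA:AD = -35/32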